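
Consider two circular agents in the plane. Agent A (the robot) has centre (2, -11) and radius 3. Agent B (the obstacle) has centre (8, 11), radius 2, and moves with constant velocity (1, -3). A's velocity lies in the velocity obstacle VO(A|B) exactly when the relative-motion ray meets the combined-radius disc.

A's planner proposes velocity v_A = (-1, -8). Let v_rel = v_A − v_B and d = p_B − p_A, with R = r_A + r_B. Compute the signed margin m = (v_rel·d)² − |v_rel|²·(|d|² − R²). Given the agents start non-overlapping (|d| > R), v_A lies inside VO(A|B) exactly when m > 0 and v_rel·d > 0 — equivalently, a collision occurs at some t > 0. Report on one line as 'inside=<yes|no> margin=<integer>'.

d = (6, 22),  |d|² = 520;  R = 3+2 = 5,  c = 520−5² = 495
v_rel = (-2, -5),  |v_rel|² = 29;  v_rel·d = (-2)·(6) + (-5)·(22) = -122
29·t² + 244·t + 495 = 0  ⇒  m = (-122)² − 29·495 = 529
m = 529 > 0,  v_rel·d = -122 < 0  ⇒  outside

inside=no margin=529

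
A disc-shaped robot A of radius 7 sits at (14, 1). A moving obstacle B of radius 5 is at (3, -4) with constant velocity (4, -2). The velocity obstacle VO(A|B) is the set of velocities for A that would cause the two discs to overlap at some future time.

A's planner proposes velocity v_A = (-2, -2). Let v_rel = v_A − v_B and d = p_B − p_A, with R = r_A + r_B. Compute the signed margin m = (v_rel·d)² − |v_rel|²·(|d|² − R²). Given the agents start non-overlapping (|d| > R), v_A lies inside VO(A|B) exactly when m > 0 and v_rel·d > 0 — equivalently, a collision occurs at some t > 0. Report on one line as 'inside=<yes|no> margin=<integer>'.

d = (-11, -5),  |d|² = 146;  R = 7+5 = 12,  c = 146−12² = 2
v_rel = (-6, 0),  |v_rel|² = 36;  v_rel·d = (-6)·(-11) + (0)·(-5) = 66
36·t² − 132·t + 2 = 0  ⇒  m = 66² − 36·2 = 4284
m = 4284 > 0,  v_rel·d = 66 > 0  ⇒  inside

inside=yes margin=4284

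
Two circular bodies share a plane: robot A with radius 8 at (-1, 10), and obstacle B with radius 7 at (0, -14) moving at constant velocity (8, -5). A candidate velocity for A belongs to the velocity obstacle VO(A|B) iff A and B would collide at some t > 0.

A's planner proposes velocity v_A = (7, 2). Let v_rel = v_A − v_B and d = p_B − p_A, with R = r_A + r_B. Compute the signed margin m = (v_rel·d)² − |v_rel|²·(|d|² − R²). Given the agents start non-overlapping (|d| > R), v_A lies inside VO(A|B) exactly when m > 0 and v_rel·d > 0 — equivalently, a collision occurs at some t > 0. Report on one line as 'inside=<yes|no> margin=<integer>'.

d = (1, -24),  |d|² = 577;  R = 8+7 = 15,  c = 577−15² = 352
v_rel = (-1, 7),  |v_rel|² = 50;  v_rel·d = (-1)·(1) + (7)·(-24) = -169
50·t² + 338·t + 352 = 0  ⇒  m = (-169)² − 50·352 = 10961
m = 10961 > 0,  v_rel·d = -169 < 0  ⇒  outside

inside=no margin=10961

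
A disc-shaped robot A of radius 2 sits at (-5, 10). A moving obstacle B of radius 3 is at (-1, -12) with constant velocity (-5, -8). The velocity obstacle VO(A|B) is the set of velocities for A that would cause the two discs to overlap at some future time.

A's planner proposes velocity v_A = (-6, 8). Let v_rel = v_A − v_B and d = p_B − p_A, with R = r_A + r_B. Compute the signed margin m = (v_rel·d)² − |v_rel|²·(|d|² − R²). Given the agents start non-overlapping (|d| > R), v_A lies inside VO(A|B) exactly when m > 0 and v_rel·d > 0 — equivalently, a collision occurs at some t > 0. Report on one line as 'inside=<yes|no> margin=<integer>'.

d = (4, -22),  |d|² = 500;  R = 2+3 = 5,  c = 500−5² = 475
v_rel = (-1, 16),  |v_rel|² = 257;  v_rel·d = (-1)·(4) + (16)·(-22) = -356
257·t² + 712·t + 475 = 0  ⇒  m = (-356)² − 257·475 = 4661
m = 4661 > 0,  v_rel·d = -356 < 0  ⇒  outside

inside=no margin=4661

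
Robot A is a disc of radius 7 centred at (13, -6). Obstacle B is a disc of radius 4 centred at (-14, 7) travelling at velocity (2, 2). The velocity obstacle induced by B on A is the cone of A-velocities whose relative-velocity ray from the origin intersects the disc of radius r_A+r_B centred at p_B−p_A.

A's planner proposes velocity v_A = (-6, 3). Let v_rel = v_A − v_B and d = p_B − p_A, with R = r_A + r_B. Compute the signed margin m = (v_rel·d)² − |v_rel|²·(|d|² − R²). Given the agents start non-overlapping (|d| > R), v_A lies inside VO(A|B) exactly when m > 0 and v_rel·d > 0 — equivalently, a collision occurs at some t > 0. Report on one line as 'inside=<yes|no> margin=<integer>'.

d = (-27, 13),  |d|² = 898;  R = 7+4 = 11,  c = 898−11² = 777
v_rel = (-8, 1),  |v_rel|² = 65;  v_rel·d = (-8)·(-27) + (1)·(13) = 229
65·t² − 458·t + 777 = 0  ⇒  m = 229² − 65·777 = 1936
m = 1936 > 0,  v_rel·d = 229 > 0  ⇒  inside

inside=yes margin=1936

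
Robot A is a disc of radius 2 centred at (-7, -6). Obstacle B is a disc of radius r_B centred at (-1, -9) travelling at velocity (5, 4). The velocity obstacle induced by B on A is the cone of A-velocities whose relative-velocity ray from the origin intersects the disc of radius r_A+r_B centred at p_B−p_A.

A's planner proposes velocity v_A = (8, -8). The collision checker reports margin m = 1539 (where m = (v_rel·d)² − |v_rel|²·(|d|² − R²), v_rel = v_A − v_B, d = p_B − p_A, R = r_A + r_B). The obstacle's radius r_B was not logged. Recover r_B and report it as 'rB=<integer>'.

m = 1539
d = (6, -3);  v_rel = (3, -12),  |v_rel|² = 153
v_rel×d = (3)·(-3) − (-12)·(6) = 63
since m = R²·153 − 63²:  R² = (3969 + 1539) / 153 = 36
R = √36 = 6  ⇒  r_B = 6 − 2 = 4

rB=4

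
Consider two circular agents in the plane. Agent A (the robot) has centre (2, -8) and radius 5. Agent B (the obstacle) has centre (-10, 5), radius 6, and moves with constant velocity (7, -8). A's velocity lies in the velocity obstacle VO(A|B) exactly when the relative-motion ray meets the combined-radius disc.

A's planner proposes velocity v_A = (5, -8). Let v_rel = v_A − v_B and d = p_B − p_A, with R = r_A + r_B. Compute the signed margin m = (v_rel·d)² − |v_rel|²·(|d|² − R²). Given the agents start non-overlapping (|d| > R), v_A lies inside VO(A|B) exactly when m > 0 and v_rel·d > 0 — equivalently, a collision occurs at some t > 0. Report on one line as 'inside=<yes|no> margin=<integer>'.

d = (-12, 13),  |d|² = 313;  R = 5+6 = 11,  c = 313−11² = 192
v_rel = (-2, 0),  |v_rel|² = 4;  v_rel·d = (-2)·(-12) + (0)·(13) = 24
4·t² − 48·t + 192 = 0  ⇒  m = 24² − 4·192 = -192
m = -192 < 0,  v_rel·d = 24 > 0  ⇒  outside

inside=no margin=-192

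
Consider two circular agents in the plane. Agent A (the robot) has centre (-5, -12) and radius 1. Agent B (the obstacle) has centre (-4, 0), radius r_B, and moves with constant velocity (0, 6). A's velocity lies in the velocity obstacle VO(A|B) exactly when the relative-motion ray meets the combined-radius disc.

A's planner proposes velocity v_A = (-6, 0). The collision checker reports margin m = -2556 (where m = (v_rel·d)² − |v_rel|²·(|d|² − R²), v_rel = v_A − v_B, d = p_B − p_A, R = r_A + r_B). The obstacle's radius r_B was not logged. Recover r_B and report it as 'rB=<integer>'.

m = -2556
d = (1, 12);  v_rel = (-6, -6),  |v_rel|² = 72
v_rel×d = (-6)·(12) − (-6)·(1) = -66
since m = R²·72 − (-66)²:  R² = (4356 + -2556) / 72 = 25
R = √25 = 5  ⇒  r_B = 5 − 1 = 4

rB=4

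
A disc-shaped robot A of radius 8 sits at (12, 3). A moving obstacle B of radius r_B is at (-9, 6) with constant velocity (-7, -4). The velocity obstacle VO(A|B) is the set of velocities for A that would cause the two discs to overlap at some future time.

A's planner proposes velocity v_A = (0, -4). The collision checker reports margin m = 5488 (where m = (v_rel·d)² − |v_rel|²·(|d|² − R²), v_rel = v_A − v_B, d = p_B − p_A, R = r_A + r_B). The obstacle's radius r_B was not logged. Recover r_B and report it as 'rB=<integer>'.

m = 5488
d = (-21, 3);  v_rel = (7, 0),  |v_rel|² = 49
v_rel×d = (7)·(3) − (0)·(-21) = 21
since m = R²·49 − 21²:  R² = (441 + 5488) / 49 = 121
R = √121 = 11  ⇒  r_B = 11 − 8 = 3

rB=3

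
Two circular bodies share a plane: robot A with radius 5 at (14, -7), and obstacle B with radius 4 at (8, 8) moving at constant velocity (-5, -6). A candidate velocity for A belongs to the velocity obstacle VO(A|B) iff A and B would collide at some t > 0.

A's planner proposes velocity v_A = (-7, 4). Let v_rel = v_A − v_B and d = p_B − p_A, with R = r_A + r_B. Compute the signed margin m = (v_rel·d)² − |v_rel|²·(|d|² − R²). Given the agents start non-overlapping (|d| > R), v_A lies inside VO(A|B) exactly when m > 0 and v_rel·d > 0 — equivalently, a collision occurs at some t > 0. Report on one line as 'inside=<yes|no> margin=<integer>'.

d = (-6, 15),  |d|² = 261;  R = 5+4 = 9,  c = 261−9² = 180
v_rel = (-2, 10),  |v_rel|² = 104;  v_rel·d = (-2)·(-6) + (10)·(15) = 162
104·t² − 324·t + 180 = 0  ⇒  m = 162² − 104·180 = 7524
m = 7524 > 0,  v_rel·d = 162 > 0  ⇒  inside

inside=yes margin=7524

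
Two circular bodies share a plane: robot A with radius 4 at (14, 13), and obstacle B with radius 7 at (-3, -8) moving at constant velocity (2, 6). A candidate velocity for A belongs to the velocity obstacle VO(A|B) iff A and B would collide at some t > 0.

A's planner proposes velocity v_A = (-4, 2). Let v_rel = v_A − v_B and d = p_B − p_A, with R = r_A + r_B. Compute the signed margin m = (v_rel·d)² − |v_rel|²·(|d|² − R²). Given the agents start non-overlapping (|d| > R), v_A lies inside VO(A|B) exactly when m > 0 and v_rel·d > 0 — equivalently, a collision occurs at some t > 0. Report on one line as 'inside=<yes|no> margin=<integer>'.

d = (-17, -21),  |d|² = 730;  R = 4+7 = 11,  c = 730−11² = 609
v_rel = (-6, -4),  |v_rel|² = 52;  v_rel·d = (-6)·(-17) + (-4)·(-21) = 186
52·t² − 372·t + 609 = 0  ⇒  m = 186² − 52·609 = 2928
m = 2928 > 0,  v_rel·d = 186 > 0  ⇒  inside

inside=yes margin=2928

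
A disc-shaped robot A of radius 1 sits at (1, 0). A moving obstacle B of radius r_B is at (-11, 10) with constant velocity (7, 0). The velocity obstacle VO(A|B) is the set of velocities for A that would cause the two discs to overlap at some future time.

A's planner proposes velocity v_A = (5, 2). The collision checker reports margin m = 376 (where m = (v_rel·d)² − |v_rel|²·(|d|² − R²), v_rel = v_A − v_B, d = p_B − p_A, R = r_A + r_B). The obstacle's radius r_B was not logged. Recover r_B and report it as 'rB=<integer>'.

m = 376
d = (-12, 10);  v_rel = (-2, 2),  |v_rel|² = 8
v_rel×d = (-2)·(10) − (2)·(-12) = 4
since m = R²·8 − 4²:  R² = (16 + 376) / 8 = 49
R = √49 = 7  ⇒  r_B = 7 − 1 = 6

rB=6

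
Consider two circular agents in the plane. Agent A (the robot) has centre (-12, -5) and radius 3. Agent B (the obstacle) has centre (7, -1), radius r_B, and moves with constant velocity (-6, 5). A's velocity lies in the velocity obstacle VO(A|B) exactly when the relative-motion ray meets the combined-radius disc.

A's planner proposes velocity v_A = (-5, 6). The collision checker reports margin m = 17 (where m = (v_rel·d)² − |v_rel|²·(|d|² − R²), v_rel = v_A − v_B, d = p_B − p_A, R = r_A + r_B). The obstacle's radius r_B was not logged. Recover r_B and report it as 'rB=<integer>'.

m = 17
d = (19, 4);  v_rel = (1, 1),  |v_rel|² = 2
v_rel×d = (1)·(4) − (1)·(19) = -15
since m = R²·2 − (-15)²:  R² = (225 + 17) / 2 = 121
R = √121 = 11  ⇒  r_B = 11 − 3 = 8

rB=8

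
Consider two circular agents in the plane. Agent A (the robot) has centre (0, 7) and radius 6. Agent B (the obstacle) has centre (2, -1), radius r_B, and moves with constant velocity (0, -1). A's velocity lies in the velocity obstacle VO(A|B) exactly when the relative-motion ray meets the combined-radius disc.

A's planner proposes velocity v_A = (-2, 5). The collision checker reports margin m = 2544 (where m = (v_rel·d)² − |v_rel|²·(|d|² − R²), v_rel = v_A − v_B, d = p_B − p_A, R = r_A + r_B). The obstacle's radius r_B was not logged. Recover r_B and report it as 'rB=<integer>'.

m = 2544
d = (2, -8);  v_rel = (-2, 6),  |v_rel|² = 40
v_rel×d = (-2)·(-8) − (6)·(2) = 4
since m = R²·40 − 4²:  R² = (16 + 2544) / 40 = 64
R = √64 = 8  ⇒  r_B = 8 − 6 = 2

rB=2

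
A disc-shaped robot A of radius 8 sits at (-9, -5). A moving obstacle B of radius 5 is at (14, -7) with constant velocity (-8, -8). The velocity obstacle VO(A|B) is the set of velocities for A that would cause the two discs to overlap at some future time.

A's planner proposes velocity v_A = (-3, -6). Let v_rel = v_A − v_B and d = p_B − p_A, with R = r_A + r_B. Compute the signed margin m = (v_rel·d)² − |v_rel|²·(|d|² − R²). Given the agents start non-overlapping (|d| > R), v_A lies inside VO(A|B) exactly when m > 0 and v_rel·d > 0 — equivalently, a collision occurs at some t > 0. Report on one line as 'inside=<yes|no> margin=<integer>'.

d = (23, -2),  |d|² = 533;  R = 8+5 = 13,  c = 533−13² = 364
v_rel = (5, 2),  |v_rel|² = 29;  v_rel·d = (5)·(23) + (2)·(-2) = 111
29·t² − 222·t + 364 = 0  ⇒  m = 111² − 29·364 = 1765
m = 1765 > 0,  v_rel·d = 111 > 0  ⇒  inside

inside=yes margin=1765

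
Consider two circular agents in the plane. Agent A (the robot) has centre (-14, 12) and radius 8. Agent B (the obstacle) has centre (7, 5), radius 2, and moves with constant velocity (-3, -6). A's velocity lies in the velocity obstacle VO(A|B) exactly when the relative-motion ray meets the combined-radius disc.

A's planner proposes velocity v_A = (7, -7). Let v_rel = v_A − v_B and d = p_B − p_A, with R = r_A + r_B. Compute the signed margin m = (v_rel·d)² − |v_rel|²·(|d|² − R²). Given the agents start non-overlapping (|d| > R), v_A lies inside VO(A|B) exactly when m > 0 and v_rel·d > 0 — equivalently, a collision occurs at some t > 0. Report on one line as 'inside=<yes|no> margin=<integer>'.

d = (21, -7),  |d|² = 490;  R = 8+2 = 10,  c = 490−10² = 390
v_rel = (10, -1),  |v_rel|² = 101;  v_rel·d = (10)·(21) + (-1)·(-7) = 217
101·t² − 434·t + 390 = 0  ⇒  m = 217² − 101·390 = 7699
m = 7699 > 0,  v_rel·d = 217 > 0  ⇒  inside

inside=yes margin=7699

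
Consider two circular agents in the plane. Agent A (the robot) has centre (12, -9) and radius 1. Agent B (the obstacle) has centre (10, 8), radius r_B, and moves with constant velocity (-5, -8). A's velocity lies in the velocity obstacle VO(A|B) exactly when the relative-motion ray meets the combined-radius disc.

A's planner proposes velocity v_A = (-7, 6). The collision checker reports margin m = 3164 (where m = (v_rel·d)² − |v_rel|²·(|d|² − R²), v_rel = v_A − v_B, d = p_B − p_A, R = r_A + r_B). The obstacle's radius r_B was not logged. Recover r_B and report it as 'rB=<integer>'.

m = 3164
d = (-2, 17);  v_rel = (-2, 14),  |v_rel|² = 200
v_rel×d = (-2)·(17) − (14)·(-2) = -6
since m = R²·200 − (-6)²:  R² = (36 + 3164) / 200 = 16
R = √16 = 4  ⇒  r_B = 4 − 1 = 3

rB=3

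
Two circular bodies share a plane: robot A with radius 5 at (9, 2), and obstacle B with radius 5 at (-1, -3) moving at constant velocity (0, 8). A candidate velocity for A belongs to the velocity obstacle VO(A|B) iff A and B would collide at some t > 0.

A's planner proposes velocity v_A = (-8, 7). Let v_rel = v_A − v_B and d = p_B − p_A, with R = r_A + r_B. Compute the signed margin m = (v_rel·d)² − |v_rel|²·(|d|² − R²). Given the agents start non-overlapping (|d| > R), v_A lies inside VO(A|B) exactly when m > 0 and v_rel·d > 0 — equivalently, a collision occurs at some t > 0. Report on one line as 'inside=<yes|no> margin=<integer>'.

d = (-10, -5),  |d|² = 125;  R = 5+5 = 10,  c = 125−10² = 25
v_rel = (-8, -1),  |v_rel|² = 65;  v_rel·d = (-8)·(-10) + (-1)·(-5) = 85
65·t² − 170·t + 25 = 0  ⇒  m = 85² − 65·25 = 5600
m = 5600 > 0,  v_rel·d = 85 > 0  ⇒  inside

inside=yes margin=5600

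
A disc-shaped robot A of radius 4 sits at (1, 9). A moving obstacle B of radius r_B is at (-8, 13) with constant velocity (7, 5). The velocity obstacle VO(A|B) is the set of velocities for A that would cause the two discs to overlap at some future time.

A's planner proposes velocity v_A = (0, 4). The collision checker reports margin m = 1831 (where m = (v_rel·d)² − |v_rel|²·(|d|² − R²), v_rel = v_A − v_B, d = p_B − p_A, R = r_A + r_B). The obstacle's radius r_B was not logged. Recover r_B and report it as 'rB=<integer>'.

m = 1831
d = (-9, 4);  v_rel = (-7, -1),  |v_rel|² = 50
v_rel×d = (-7)·(4) − (-1)·(-9) = -37
since m = R²·50 − (-37)²:  R² = (1369 + 1831) / 50 = 64
R = √64 = 8  ⇒  r_B = 8 − 4 = 4

rB=4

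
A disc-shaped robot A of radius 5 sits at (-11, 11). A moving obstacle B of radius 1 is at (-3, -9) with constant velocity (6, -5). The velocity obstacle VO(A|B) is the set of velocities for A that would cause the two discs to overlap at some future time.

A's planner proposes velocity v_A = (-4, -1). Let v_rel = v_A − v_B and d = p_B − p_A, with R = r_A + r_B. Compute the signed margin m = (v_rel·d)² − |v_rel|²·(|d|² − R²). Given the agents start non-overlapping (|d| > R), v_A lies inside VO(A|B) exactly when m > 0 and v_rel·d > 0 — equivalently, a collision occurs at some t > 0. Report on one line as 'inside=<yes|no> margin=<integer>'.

d = (8, -20),  |d|² = 464;  R = 5+1 = 6,  c = 464−6² = 428
v_rel = (-10, 4),  |v_rel|² = 116;  v_rel·d = (-10)·(8) + (4)·(-20) = -160
116·t² + 320·t + 428 = 0  ⇒  m = (-160)² − 116·428 = -24048
m = -24048 < 0,  v_rel·d = -160 < 0  ⇒  outside

inside=no margin=-24048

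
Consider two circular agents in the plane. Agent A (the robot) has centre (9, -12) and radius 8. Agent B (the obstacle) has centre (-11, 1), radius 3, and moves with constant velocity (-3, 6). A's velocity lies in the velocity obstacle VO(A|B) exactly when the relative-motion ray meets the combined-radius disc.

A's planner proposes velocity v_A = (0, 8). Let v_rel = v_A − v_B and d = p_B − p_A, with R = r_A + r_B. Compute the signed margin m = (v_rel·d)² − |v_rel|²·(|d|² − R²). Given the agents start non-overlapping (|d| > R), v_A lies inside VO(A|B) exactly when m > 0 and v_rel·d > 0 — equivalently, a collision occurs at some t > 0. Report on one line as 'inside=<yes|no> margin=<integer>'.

d = (-20, 13),  |d|² = 569;  R = 8+3 = 11,  c = 569−11² = 448
v_rel = (3, 2),  |v_rel|² = 13;  v_rel·d = (3)·(-20) + (2)·(13) = -34
13·t² + 68·t + 448 = 0  ⇒  m = (-34)² − 13·448 = -4668
m = -4668 < 0,  v_rel·d = -34 < 0  ⇒  outside

inside=no margin=-4668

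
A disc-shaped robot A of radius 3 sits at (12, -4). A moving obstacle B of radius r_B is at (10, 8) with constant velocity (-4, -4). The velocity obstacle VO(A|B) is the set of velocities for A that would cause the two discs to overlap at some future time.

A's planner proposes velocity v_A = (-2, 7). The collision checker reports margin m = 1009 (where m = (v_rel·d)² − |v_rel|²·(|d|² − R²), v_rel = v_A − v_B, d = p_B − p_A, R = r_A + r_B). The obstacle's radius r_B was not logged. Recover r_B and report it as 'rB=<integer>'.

m = 1009
d = (-2, 12);  v_rel = (2, 11),  |v_rel|² = 125
v_rel×d = (2)·(12) − (11)·(-2) = 46
since m = R²·125 − 46²:  R² = (2116 + 1009) / 125 = 25
R = √25 = 5  ⇒  r_B = 5 − 3 = 2

rB=2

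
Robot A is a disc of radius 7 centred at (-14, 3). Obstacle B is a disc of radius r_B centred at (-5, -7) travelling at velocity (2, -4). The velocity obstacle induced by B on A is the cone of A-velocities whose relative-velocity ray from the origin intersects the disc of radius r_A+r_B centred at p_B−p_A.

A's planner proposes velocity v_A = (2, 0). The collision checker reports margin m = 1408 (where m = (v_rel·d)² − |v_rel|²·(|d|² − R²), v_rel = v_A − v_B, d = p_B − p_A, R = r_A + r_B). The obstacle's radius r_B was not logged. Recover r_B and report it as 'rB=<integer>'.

m = 1408
d = (9, -10);  v_rel = (0, 4),  |v_rel|² = 16
v_rel×d = (0)·(-10) − (4)·(9) = -36
since m = R²·16 − (-36)²:  R² = (1296 + 1408) / 16 = 169
R = √169 = 13  ⇒  r_B = 13 − 7 = 6

rB=6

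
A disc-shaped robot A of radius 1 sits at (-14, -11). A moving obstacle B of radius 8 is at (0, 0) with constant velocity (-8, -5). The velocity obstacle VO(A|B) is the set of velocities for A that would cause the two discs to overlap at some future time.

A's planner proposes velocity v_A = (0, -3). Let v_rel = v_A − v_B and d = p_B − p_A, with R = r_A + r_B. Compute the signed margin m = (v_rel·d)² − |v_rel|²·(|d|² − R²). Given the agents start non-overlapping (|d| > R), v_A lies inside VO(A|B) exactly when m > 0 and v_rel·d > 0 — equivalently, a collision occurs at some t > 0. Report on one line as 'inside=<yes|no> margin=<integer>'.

d = (14, 11),  |d|² = 317;  R = 1+8 = 9,  c = 317−9² = 236
v_rel = (8, 2),  |v_rel|² = 68;  v_rel·d = (8)·(14) + (2)·(11) = 134
68·t² − 268·t + 236 = 0  ⇒  m = 134² − 68·236 = 1908
m = 1908 > 0,  v_rel·d = 134 > 0  ⇒  inside

inside=yes margin=1908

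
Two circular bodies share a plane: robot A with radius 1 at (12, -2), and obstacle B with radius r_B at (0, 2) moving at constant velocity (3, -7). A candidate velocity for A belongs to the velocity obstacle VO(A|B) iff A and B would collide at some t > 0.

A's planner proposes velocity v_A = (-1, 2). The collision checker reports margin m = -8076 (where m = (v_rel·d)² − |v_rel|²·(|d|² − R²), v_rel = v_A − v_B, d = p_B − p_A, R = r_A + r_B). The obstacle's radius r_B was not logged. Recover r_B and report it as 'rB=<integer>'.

m = -8076
d = (-12, 4);  v_rel = (-4, 9),  |v_rel|² = 97
v_rel×d = (-4)·(4) − (9)·(-12) = 92
since m = R²·97 − 92²:  R² = (8464 + -8076) / 97 = 4
R = √4 = 2  ⇒  r_B = 2 − 1 = 1

rB=1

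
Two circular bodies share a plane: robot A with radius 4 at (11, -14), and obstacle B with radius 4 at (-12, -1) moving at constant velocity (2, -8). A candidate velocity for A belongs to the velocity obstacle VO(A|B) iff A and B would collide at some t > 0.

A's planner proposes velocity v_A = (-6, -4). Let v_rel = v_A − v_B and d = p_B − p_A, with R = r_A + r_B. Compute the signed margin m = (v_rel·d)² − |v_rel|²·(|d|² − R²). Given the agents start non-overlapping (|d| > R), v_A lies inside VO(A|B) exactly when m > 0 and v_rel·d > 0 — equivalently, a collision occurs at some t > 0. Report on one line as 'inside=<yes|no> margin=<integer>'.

d = (-23, 13),  |d|² = 698;  R = 4+4 = 8,  c = 698−8² = 634
v_rel = (-8, 4),  |v_rel|² = 80;  v_rel·d = (-8)·(-23) + (4)·(13) = 236
80·t² − 472·t + 634 = 0  ⇒  m = 236² − 80·634 = 4976
m = 4976 > 0,  v_rel·d = 236 > 0  ⇒  inside

inside=yes margin=4976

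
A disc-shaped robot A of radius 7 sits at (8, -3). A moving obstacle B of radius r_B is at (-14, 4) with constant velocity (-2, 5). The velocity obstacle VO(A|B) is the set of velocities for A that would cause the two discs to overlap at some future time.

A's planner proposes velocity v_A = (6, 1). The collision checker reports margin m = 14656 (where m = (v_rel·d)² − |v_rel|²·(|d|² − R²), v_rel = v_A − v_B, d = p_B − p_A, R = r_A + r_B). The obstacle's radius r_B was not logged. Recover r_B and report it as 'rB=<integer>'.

m = 14656
d = (-22, 7);  v_rel = (8, -4),  |v_rel|² = 80
v_rel×d = (8)·(7) − (-4)·(-22) = -32
since m = R²·80 − (-32)²:  R² = (1024 + 14656) / 80 = 196
R = √196 = 14  ⇒  r_B = 14 − 7 = 7

rB=7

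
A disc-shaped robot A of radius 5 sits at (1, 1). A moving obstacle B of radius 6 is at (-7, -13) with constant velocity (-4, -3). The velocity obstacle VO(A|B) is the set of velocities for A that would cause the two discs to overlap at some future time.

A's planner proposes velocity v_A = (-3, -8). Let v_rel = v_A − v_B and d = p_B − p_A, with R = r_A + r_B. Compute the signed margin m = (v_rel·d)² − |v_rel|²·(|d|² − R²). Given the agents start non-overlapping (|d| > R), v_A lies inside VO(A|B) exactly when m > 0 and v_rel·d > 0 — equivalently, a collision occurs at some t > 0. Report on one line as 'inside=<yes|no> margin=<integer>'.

d = (-8, -14),  |d|² = 260;  R = 5+6 = 11,  c = 260−11² = 139
v_rel = (1, -5),  |v_rel|² = 26;  v_rel·d = (1)·(-8) + (-5)·(-14) = 62
26·t² − 124·t + 139 = 0  ⇒  m = 62² − 26·139 = 230
m = 230 > 0,  v_rel·d = 62 > 0  ⇒  inside

inside=yes margin=230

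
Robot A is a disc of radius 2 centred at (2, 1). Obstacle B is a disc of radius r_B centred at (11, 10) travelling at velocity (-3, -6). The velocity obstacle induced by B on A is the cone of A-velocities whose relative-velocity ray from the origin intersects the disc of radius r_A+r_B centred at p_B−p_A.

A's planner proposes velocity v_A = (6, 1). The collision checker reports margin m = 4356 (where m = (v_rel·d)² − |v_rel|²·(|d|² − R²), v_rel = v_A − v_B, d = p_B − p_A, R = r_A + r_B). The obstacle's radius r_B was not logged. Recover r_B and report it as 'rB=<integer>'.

m = 4356
d = (9, 9);  v_rel = (9, 7),  |v_rel|² = 130
v_rel×d = (9)·(9) − (7)·(9) = 18
since m = R²·130 − 18²:  R² = (324 + 4356) / 130 = 36
R = √36 = 6  ⇒  r_B = 6 − 2 = 4

rB=4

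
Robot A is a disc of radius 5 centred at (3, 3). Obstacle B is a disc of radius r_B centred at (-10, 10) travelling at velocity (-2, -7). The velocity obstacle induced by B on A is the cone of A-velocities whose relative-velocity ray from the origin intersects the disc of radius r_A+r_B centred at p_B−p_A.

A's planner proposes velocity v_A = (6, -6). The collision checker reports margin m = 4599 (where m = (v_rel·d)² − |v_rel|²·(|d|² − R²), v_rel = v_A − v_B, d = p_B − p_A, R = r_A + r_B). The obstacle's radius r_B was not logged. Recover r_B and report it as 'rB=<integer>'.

m = 4599
d = (-13, 7);  v_rel = (8, 1),  |v_rel|² = 65
v_rel×d = (8)·(7) − (1)·(-13) = 69
since m = R²·65 − 69²:  R² = (4761 + 4599) / 65 = 144
R = √144 = 12  ⇒  r_B = 12 − 5 = 7

rB=7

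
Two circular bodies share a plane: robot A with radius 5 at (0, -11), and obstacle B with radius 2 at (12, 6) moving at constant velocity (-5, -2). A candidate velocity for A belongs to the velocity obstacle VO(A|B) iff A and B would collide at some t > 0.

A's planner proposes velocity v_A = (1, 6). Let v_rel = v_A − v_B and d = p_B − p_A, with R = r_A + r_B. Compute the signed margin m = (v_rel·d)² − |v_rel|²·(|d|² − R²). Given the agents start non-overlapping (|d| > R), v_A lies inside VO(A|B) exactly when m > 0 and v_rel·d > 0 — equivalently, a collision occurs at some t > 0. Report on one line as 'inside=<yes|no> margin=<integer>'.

d = (12, 17),  |d|² = 433;  R = 5+2 = 7,  c = 433−7² = 384
v_rel = (6, 8),  |v_rel|² = 100;  v_rel·d = (6)·(12) + (8)·(17) = 208
100·t² − 416·t + 384 = 0  ⇒  m = 208² − 100·384 = 4864
m = 4864 > 0,  v_rel·d = 208 > 0  ⇒  inside

inside=yes margin=4864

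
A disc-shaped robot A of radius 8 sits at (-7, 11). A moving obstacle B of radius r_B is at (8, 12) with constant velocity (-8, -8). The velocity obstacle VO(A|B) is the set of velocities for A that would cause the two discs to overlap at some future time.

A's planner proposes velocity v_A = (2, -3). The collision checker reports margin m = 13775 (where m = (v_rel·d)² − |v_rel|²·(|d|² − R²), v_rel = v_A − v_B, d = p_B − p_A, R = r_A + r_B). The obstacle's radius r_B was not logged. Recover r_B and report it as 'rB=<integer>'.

m = 13775
d = (15, 1);  v_rel = (10, 5),  |v_rel|² = 125
v_rel×d = (10)·(1) − (5)·(15) = -65
since m = R²·125 − (-65)²:  R² = (4225 + 13775) / 125 = 144
R = √144 = 12  ⇒  r_B = 12 − 8 = 4

rB=4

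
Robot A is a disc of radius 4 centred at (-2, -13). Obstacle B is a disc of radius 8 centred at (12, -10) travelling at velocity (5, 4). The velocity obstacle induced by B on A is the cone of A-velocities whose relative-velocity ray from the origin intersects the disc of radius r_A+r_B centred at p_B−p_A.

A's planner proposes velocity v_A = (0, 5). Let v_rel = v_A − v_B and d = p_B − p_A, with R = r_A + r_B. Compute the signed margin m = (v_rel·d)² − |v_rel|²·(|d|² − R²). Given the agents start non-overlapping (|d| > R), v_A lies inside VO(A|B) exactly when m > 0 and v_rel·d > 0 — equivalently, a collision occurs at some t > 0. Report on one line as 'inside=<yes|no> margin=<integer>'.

d = (14, 3),  |d|² = 205;  R = 4+8 = 12,  c = 205−12² = 61
v_rel = (-5, 1),  |v_rel|² = 26;  v_rel·d = (-5)·(14) + (1)·(3) = -67
26·t² + 134·t + 61 = 0  ⇒  m = (-67)² − 26·61 = 2903
m = 2903 > 0,  v_rel·d = -67 < 0  ⇒  outside

inside=no margin=2903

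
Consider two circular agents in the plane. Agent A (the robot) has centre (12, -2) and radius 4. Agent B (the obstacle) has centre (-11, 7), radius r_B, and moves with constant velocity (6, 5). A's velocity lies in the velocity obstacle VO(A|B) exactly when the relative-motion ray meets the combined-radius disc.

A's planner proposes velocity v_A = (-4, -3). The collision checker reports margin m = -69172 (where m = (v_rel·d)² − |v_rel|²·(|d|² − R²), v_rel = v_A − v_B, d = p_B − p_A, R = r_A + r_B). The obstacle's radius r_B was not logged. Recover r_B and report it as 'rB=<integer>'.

m = -69172
d = (-23, 9);  v_rel = (-10, -8),  |v_rel|² = 164
v_rel×d = (-10)·(9) − (-8)·(-23) = -274
since m = R²·164 − (-274)²:  R² = (75076 + -69172) / 164 = 36
R = √36 = 6  ⇒  r_B = 6 − 4 = 2

rB=2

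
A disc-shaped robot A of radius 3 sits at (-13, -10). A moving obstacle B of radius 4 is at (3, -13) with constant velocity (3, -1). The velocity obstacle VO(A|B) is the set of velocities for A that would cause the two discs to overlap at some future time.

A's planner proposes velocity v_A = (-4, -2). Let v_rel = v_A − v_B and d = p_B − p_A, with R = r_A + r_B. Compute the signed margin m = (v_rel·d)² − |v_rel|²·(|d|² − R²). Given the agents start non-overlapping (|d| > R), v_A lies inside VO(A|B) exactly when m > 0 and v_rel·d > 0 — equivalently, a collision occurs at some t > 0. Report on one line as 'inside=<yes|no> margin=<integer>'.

d = (16, -3),  |d|² = 265;  R = 3+4 = 7,  c = 265−7² = 216
v_rel = (-7, -1),  |v_rel|² = 50;  v_rel·d = (-7)·(16) + (-1)·(-3) = -109
50·t² + 218·t + 216 = 0  ⇒  m = (-109)² − 50·216 = 1081
m = 1081 > 0,  v_rel·d = -109 < 0  ⇒  outside

inside=no margin=1081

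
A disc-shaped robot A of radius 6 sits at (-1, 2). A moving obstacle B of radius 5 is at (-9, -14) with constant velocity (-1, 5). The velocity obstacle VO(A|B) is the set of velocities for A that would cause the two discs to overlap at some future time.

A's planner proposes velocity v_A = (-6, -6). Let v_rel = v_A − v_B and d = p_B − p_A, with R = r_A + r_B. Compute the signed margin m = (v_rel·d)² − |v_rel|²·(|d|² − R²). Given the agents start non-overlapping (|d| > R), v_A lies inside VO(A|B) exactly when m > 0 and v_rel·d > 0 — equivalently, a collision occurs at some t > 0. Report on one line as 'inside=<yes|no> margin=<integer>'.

d = (-8, -16),  |d|² = 320;  R = 6+5 = 11,  c = 320−11² = 199
v_rel = (-5, -11),  |v_rel|² = 146;  v_rel·d = (-5)·(-8) + (-11)·(-16) = 216
146·t² − 432·t + 199 = 0  ⇒  m = 216² − 146·199 = 17602
m = 17602 > 0,  v_rel·d = 216 > 0  ⇒  inside

inside=yes margin=17602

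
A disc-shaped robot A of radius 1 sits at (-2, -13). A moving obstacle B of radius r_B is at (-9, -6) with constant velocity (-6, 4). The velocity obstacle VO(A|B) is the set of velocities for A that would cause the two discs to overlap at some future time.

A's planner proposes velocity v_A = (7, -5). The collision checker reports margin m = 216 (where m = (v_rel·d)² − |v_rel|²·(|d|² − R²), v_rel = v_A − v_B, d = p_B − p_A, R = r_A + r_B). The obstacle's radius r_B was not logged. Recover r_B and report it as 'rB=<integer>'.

m = 216
d = (-7, 7);  v_rel = (13, -9),  |v_rel|² = 250
v_rel×d = (13)·(7) − (-9)·(-7) = 28
since m = R²·250 − 28²:  R² = (784 + 216) / 250 = 4
R = √4 = 2  ⇒  r_B = 2 − 1 = 1

rB=1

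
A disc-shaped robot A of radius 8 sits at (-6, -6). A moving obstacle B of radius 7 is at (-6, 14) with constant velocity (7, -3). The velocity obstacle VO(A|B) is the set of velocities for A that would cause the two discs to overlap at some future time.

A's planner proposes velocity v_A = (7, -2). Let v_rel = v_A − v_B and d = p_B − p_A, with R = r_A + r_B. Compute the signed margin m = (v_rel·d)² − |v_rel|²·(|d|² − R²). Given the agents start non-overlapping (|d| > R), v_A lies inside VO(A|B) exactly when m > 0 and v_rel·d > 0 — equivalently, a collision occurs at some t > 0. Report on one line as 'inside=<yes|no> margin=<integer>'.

d = (0, 20),  |d|² = 400;  R = 8+7 = 15,  c = 400−15² = 175
v_rel = (0, 1),  |v_rel|² = 1;  v_rel·d = (0)·(0) + (1)·(20) = 20
1·t² − 40·t + 175 = 0  ⇒  m = 20² − 1·175 = 225
m = 225 > 0,  v_rel·d = 20 > 0  ⇒  inside

inside=yes margin=225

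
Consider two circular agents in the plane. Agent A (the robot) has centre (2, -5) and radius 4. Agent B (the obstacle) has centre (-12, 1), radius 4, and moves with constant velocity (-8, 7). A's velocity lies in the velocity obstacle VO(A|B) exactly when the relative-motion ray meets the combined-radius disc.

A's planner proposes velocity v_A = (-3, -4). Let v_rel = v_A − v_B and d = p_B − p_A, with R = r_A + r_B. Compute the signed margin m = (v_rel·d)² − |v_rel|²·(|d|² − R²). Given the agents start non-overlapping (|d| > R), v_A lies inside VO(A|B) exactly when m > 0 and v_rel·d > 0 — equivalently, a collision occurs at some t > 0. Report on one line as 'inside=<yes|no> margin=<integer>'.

d = (-14, 6),  |d|² = 232;  R = 4+4 = 8,  c = 232−8² = 168
v_rel = (5, -11),  |v_rel|² = 146;  v_rel·d = (5)·(-14) + (-11)·(6) = -136
146·t² + 272·t + 168 = 0  ⇒  m = (-136)² − 146·168 = -6032
m = -6032 < 0,  v_rel·d = -136 < 0  ⇒  outside

inside=no margin=-6032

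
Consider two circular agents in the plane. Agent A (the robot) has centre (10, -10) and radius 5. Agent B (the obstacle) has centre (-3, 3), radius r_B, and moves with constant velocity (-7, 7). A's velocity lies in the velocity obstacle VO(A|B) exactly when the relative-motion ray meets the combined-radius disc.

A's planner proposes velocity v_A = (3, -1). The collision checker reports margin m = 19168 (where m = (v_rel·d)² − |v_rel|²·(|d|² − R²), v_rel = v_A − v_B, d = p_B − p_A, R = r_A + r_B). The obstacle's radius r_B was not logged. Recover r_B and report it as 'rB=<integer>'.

m = 19168
d = (-13, 13);  v_rel = (10, -8),  |v_rel|² = 164
v_rel×d = (10)·(13) − (-8)·(-13) = 26
since m = R²·164 − 26²:  R² = (676 + 19168) / 164 = 121
R = √121 = 11  ⇒  r_B = 11 − 5 = 6

rB=6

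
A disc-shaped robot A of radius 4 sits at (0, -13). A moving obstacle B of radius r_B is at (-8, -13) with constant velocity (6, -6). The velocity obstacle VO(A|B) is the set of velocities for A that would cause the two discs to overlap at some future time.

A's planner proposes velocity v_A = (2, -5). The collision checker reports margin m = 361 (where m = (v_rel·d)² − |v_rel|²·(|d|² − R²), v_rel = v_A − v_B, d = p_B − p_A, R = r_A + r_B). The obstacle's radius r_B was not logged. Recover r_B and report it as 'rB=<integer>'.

m = 361
d = (-8, 0);  v_rel = (-4, 1),  |v_rel|² = 17
v_rel×d = (-4)·(0) − (1)·(-8) = 8
since m = R²·17 − 8²:  R² = (64 + 361) / 17 = 25
R = √25 = 5  ⇒  r_B = 5 − 4 = 1

rB=1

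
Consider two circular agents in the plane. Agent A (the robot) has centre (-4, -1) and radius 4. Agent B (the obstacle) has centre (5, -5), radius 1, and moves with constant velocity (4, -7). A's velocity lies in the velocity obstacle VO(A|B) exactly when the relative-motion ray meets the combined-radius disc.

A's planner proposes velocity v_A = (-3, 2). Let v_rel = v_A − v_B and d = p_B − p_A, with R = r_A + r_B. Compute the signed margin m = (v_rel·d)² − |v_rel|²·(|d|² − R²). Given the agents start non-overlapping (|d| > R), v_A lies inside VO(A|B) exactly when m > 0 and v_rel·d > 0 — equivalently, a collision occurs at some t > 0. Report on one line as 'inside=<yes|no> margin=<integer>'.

d = (9, -4),  |d|² = 97;  R = 4+1 = 5,  c = 97−5² = 72
v_rel = (-7, 9),  |v_rel|² = 130;  v_rel·d = (-7)·(9) + (9)·(-4) = -99
130·t² + 198·t + 72 = 0  ⇒  m = (-99)² − 130·72 = 441
m = 441 > 0,  v_rel·d = -99 < 0  ⇒  outside

inside=no margin=441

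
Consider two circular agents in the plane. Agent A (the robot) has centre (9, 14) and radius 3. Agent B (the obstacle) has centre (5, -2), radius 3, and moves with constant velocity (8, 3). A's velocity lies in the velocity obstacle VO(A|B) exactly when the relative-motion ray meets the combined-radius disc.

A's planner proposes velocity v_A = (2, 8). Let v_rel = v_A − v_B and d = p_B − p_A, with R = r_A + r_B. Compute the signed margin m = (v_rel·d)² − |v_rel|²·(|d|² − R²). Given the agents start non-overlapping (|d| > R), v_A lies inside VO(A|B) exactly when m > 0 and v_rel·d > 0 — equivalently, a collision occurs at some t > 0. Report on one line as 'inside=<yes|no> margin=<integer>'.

d = (-4, -16),  |d|² = 272;  R = 3+3 = 6,  c = 272−6² = 236
v_rel = (-6, 5),  |v_rel|² = 61;  v_rel·d = (-6)·(-4) + (5)·(-16) = -56
61·t² + 112·t + 236 = 0  ⇒  m = (-56)² − 61·236 = -11260
m = -11260 < 0,  v_rel·d = -56 < 0  ⇒  outside

inside=no margin=-11260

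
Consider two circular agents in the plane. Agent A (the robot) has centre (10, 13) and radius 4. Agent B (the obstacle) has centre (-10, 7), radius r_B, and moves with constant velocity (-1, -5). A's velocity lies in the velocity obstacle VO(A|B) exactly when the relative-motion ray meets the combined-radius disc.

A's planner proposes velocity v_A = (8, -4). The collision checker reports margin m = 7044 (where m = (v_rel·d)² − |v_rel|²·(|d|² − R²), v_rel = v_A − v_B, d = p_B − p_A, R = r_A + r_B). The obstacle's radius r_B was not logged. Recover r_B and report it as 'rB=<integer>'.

m = 7044
d = (-20, -6);  v_rel = (9, 1),  |v_rel|² = 82
v_rel×d = (9)·(-6) − (1)·(-20) = -34
since m = R²·82 − (-34)²:  R² = (1156 + 7044) / 82 = 100
R = √100 = 10  ⇒  r_B = 10 − 4 = 6

rB=6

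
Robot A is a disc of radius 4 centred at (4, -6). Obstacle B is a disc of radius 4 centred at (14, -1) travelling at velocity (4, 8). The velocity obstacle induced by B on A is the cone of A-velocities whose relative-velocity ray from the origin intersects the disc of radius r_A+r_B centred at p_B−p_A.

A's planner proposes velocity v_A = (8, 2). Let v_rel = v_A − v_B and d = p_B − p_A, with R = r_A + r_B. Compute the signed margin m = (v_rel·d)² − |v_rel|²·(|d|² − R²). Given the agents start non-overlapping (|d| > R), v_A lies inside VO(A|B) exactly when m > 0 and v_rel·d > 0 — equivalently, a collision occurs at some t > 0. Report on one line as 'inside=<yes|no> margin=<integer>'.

d = (10, 5),  |d|² = 125;  R = 4+4 = 8,  c = 125−8² = 61
v_rel = (4, -6),  |v_rel|² = 52;  v_rel·d = (4)·(10) + (-6)·(5) = 10
52·t² − 20·t + 61 = 0  ⇒  m = 10² − 52·61 = -3072
m = -3072 < 0,  v_rel·d = 10 > 0  ⇒  outside

inside=no margin=-3072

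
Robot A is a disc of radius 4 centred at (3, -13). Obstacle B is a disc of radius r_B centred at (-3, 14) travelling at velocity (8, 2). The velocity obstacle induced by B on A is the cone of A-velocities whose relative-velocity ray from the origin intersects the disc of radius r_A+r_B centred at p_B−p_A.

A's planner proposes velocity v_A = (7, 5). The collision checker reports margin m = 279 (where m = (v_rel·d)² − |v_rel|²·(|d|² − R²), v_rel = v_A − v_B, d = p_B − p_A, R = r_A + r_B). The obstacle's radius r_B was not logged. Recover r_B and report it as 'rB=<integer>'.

m = 279
d = (-6, 27);  v_rel = (-1, 3),  |v_rel|² = 10
v_rel×d = (-1)·(27) − (3)·(-6) = -9
since m = R²·10 − (-9)²:  R² = (81 + 279) / 10 = 36
R = √36 = 6  ⇒  r_B = 6 − 4 = 2

rB=2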